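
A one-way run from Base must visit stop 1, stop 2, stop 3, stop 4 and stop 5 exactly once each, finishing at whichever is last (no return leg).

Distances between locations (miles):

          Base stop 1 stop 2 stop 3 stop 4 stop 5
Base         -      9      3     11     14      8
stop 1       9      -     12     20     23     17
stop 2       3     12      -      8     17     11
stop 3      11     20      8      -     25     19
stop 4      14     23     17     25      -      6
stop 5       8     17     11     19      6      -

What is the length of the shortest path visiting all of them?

There are 5! = 120 possible orderings.
Base - stop 1 - stop 2 - stop 3 - stop 4 - stop 5: 9+12+8+25+6 = 60
Base - stop 1 - stop 2 - stop 3 - stop 5 - stop 4: 9+12+8+19+6 = 54
Base - stop 1 - stop 2 - stop 4 - stop 3 - stop 5: 9+12+17+25+19 = 82
Base - stop 1 - stop 2 - stop 4 - stop 5 - stop 3: 9+12+17+6+19 = 63
Base - stop 1 - stop 2 - stop 5 - stop 3 - stop 4: 9+12+11+19+25 = 76
Base - stop 1 - stop 2 - stop 5 - stop 4 - stop 3: 9+12+11+6+25 = 63
Base - stop 1 - stop 3 - stop 2 - stop 4 - stop 5: 9+20+8+17+6 = 60
Base - stop 1 - stop 3 - stop 2 - stop 5 - stop 4: 9+20+8+11+6 = 54
Base - stop 1 - stop 3 - stop 4 - stop 2 - stop 5: 9+20+25+17+11 = 82
Base - stop 1 - stop 3 - stop 4 - stop 5 - stop 2: 9+20+25+6+11 = 71
Base - stop 1 - stop 3 - stop 5 - stop 2 - stop 4: 9+20+19+11+17 = 76
Base - stop 1 - stop 3 - stop 5 - stop 4 - stop 2: 9+20+19+6+17 = 71
Base - stop 1 - stop 4 - stop 2 - stop 3 - stop 5: 9+23+17+8+19 = 76
Base - stop 1 - stop 4 - stop 2 - stop 5 - stop 3: 9+23+17+11+19 = 79
… (106 more)
The minimum is 54.
One shortest path: Base → stop 1 → stop 2 → stop 3 → stop 5 → stop 4.

Shortest open route: 54 miles.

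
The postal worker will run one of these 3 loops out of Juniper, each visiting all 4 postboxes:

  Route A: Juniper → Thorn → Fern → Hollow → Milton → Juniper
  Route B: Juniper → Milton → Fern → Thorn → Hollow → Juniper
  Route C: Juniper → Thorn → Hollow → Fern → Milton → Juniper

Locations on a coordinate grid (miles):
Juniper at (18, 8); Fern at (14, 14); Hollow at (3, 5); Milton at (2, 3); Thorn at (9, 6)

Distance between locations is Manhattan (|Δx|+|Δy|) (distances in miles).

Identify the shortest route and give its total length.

Route A: 11 + 13 + 20 + 3 + 21 = 68
Route B: 21 + 23 + 13 + 7 + 18 = 82
Route C: 11 + 7 + 20 + 23 + 21 = 82

68 miles — Route A is the shortest.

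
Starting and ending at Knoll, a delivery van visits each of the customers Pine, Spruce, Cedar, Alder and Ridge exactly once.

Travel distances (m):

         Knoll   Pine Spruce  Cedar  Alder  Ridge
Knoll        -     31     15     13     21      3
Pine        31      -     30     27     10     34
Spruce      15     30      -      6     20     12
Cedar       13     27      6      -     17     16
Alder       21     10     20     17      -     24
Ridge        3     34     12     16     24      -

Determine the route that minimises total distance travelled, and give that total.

79 m — the shortest possible round trip.

There are 60 distinct closed tours to check (reversals are equivalent).
Knoll→Pine→Spruce→Cedar→Alder→Ridge→Knoll: 31+30+6+17+24+3 = 111
Knoll→Pine→Spruce→Cedar→Ridge→Alder→Knoll: 31+30+6+16+24+21 = 128
Knoll→Pine→Spruce→Alder→Cedar→Ridge→Knoll: 31+30+20+17+16+3 = 117
Knoll→Pine→Spruce→Alder→Ridge→Cedar→Knoll: 31+30+20+24+16+13 = 134
Knoll→Pine→Spruce→Ridge→Cedar→Alder→Knoll: 31+30+12+16+17+21 = 127
Knoll→Pine→Spruce→Ridge→Alder→Cedar→Knoll: 31+30+12+24+17+13 = 127
Knoll→Pine→Cedar→Spruce→Alder→Ridge→Knoll: 31+27+6+20+24+3 = 111
Knoll→Pine→Cedar→Spruce→Ridge→Alder→Knoll: 31+27+6+12+24+21 = 121
Knoll→Pine→Cedar→Alder→Spruce→Ridge→Knoll: 31+27+17+20+12+3 = 110
Knoll→Pine→Cedar→Alder→Ridge→Spruce→Knoll: 31+27+17+24+12+15 = 126
Knoll→Pine→Cedar→Ridge→Spruce→Alder→Knoll: 31+27+16+12+20+21 = 127
Knoll→Pine→Cedar→Ridge→Alder→Spruce→Knoll: 31+27+16+24+20+15 = 133
Knoll→Pine→Alder→Spruce→Cedar→Ridge→Knoll: 31+10+20+6+16+3 = 86
Knoll→Pine→Alder→Spruce→Ridge→Cedar→Knoll: 31+10+20+12+16+13 = 102
… (46 more)
Knoll→Pine→Alder→Cedar→Spruce→Ridge→Knoll: 31+10+17+6+12+3 = 79  ← best
The minimum is 79.
One optimal route: Knoll → Pine → Alder → Cedar → Spruce → Ridge → Knoll (or its reverse).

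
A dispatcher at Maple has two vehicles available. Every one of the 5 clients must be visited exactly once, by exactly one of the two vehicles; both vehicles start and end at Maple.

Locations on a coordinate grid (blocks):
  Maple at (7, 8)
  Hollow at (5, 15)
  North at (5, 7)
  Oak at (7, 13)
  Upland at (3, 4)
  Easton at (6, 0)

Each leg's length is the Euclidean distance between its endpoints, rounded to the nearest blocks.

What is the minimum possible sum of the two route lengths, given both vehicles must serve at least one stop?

34 blocks — the smallest possible combined total.

Check every non-empty split of the stops between the two vehicles; for each half take its own optimal tour:
  {Hollow} + {North, Oak, Upland, Easton}: 14 + 28 = 42
  {North} + {Hollow, Oak, Upland, Easton}: 4 + 32 = 36
  {Hollow, North} + {Oak, Upland, Easton}: 17 + 28 = 45
  {Oak} + {Hollow, North, Upland, Easton}: 10 + 32 = 42
  {Hollow, Oak} + {North, Upland, Easton}: 15 + 19 = 34
  {North, Oak} + {Hollow, Upland, Easton}: 13 + 31 = 44
  … (15 splits in total)
Best: vehicle 1 Maple → Hollow → Oak → Maple = 15; vehicle 2 Maple → North → Upland → Easton → Maple = 19; combined 34.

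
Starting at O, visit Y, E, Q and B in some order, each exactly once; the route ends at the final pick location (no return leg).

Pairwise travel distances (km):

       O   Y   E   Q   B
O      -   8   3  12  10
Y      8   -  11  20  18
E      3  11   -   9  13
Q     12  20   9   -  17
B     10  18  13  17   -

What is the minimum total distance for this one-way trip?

45 km — the minimum one-way total.

There are 4! = 24 possible orderings.
O→Y→E→Q→B: 8+11+9+17 = 45
O→Y→E→B→Q: 8+11+13+17 = 49
O→Y→Q→E→B: 8+20+9+13 = 50
O→Y→Q→B→E: 8+20+17+13 = 58
O→Y→B→E→Q: 8+18+13+9 = 48
O→Y→B→Q→E: 8+18+17+9 = 52
O→E→Y→Q→B: 3+11+20+17 = 51
O→E→Y→B→Q: 3+11+18+17 = 49
O→E→Q→Y→B: 3+9+20+18 = 50
O→E→Q→B→Y: 3+9+17+18 = 47
O→E→B→Y→Q: 3+13+18+20 = 54
O→E→B→Q→Y: 3+13+17+20 = 53
O→Q→Y→E→B: 12+20+11+13 = 56
O→Q→Y→B→E: 12+20+18+13 = 63
… (10 more)
The minimum is 45.
One shortest path: O → Y → E → Q → B.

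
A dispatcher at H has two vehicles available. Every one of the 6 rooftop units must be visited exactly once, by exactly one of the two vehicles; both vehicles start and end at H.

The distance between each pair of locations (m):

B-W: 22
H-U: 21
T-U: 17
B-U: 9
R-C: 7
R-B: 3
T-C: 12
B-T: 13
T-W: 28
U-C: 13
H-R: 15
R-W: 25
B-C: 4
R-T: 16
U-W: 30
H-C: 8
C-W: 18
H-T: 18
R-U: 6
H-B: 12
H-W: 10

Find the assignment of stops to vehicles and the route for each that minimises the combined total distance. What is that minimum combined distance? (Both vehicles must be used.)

There are 2^5 − 1 = 31 ways to divide the 6 stops into two non-empty groups. For each, the best each vehicle can do is its own shortest tour through its group:
  {R} + {B, T, U, C, W}: 30 + 76 = 106
  {B} + {R, T, U, C, W}: 24 + 76 = 100
  {R, B} + {T, U, C, W}: 30 + 76 = 106
  {T} + {R, B, U, C, W}: 36 + 61 = 97
  {R, T} + {B, U, C, W}: 49 + 61 = 110
  {B, T} + {R, U, C, W}: 43 + 61 = 104
  … (31 splits in total)
  {R, B, T, U, C} + {W}: 56 + 20 = 76  ← best
Best: vehicle 1 H → T → U → R → B → C → H = 56; vehicle 2 H → W → H = 20; combined 76.

Minimum combined distance: 76 m.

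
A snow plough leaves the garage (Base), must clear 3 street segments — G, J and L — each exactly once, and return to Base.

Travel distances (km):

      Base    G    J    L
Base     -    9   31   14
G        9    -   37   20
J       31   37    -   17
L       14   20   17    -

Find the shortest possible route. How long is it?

There are 3 distinct closed tours to check (reversals are equivalent).
Base-G-J-L-Base: 9+37+17+14 = 77
Base-G-L-J-Base: 9+20+17+31 = 77
Base-J-G-L-Base: 31+37+20+14 = 102
The minimum is 77.
One optimal route: Base → G → J → L → Base (or its reverse).

Shortest round trip = 77 km.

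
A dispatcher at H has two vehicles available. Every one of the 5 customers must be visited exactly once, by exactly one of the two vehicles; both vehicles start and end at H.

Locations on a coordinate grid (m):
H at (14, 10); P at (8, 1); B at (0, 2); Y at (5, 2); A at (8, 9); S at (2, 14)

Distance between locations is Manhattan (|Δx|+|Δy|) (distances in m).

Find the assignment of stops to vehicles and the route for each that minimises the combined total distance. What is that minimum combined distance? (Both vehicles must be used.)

Check every non-empty split of the stops between the two vehicles; for each half take its own optimal tour:
  {P} + {B, Y, A, S}: 30 + 52 = 82
  {B} + {P, Y, A, S}: 44 + 50 = 94
  {P, B} + {Y, A, S}: 46 + 48 = 94
  {Y} + {P, B, A, S}: 34 + 54 = 88
  {P, Y} + {B, A, S}: 36 + 52 = 88
  {B, Y} + {P, A, S}: 44 + 50 = 94
  … (15 splits in total)
  {A} + {P, B, Y, S}: 14 + 54 = 68  ← best
Best: vehicle 1 H → A → H = 14; vehicle 2 H → P → Y → B → S → H = 54; combined 68.

68 m — the smallest possible combined total.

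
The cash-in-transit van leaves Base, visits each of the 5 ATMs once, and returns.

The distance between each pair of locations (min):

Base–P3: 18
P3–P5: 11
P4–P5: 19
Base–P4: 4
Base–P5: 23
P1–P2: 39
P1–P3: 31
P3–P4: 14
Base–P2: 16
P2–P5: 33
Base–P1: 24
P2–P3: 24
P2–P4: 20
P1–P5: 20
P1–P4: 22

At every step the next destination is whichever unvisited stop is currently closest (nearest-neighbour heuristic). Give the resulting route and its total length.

104 min along Base → P4 → P3 → P5 → P1 → P2 → Base.

From Base: distances to unvisited — P4=4, P2=16, P3=18, P5=23, P1=24. Nearest is P4 (4).
From P4: distances to unvisited — P3=14, P5=19, P2=20, P1=22. Nearest is P3 (14).
From P3: distances to unvisited — P5=11, P2=24, P1=31. Nearest is P5 (11).
From P5: distances to unvisited — P1=20, P2=33. Nearest is P1 (20).
From P1: distances to unvisited — P2=39. Nearest is P2 (39).
Return P2→Base: 16.
Total = 4 + 14 + 11 + 20 + 39 + 16 = 104.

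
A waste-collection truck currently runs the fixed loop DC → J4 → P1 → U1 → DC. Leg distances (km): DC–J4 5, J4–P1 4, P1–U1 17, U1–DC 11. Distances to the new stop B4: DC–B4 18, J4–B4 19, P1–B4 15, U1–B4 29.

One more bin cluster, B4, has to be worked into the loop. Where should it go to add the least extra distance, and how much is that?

Minimum extra distance: 27 km, inserting B4 between P1 and U1.

Insertion cost between consecutive stops i–j is d(i,B4) + d(B4,j) − d(i,j):
  between DC and J4: 18 + 19 − 5 = 32
  between J4 and P1: 19 + 15 − 4 = 30
  between P1 and U1: 15 + 29 − 17 = 27
  between U1 and DC: 29 + 18 − 11 = 36
Cheapest insertion is between P1 and U1, adding 27.
New total = 37 + 27 = 64.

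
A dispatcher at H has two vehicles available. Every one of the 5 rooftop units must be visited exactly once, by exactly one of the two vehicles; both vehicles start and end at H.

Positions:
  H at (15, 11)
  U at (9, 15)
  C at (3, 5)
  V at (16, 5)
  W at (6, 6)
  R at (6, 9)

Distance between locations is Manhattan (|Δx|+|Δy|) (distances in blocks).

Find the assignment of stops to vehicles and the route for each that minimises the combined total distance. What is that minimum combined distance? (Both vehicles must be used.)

Try each way of splitting the stops between the two vehicles (each non-empty) and, for each split, find the best tour for each vehicle:
  {U} + {C, V, W, R}: 20 + 38 = 58
  {C} + {U, V, W, R}: 36 + 40 = 76
  {U, C} + {V, W, R}: 44 + 32 = 76
  {V} + {U, C, W, R}: 14 + 44 = 58
  {U, V} + {C, W, R}: 34 + 36 = 70
  {C, V} + {U, W, R}: 38 + 36 = 74
  … (15 splits in total)
Best: vehicle 1 H → U → H = 20; vehicle 2 H → V → C → W → R → H = 38; combined 58.

Minimum combined distance: 58 blocks.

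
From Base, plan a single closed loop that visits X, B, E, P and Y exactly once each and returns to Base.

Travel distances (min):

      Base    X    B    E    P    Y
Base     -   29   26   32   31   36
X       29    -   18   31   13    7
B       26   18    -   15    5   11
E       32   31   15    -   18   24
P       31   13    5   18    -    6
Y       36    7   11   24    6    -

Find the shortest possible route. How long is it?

Shortest round trip = 94 min.

There are 60 distinct closed tours to check (reversals are equivalent).
Base → X → B → E → P → Y → Base: 29+18+15+18+6+36 = 122
Base → X → B → E → Y → P → Base: 29+18+15+24+6+31 = 123
Base → X → B → P → E → Y → Base: 29+18+5+18+24+36 = 130
Base → X → B → P → Y → E → Base: 29+18+5+6+24+32 = 114
Base → X → B → Y → E → P → Base: 29+18+11+24+18+31 = 131
Base → X → B → Y → P → E → Base: 29+18+11+6+18+32 = 114
Base → X → E → B → P → Y → Base: 29+31+15+5+6+36 = 122
Base → X → E → B → Y → P → Base: 29+31+15+11+6+31 = 123
Base → X → E → P → B → Y → Base: 29+31+18+5+11+36 = 130
Base → X → E → P → Y → B → Base: 29+31+18+6+11+26 = 121
Base → X → E → Y → B → P → Base: 29+31+24+11+5+31 = 131
Base → X → E → Y → P → B → Base: 29+31+24+6+5+26 = 121
Base → X → P → B → E → Y → Base: 29+13+5+15+24+36 = 122
Base → X → P → B → Y → E → Base: 29+13+5+11+24+32 = 114
… (46 more)
Base → X → Y → P → B → E → Base: 29+7+6+5+15+32 = 94  ← best
The minimum is 94.
One optimal route: Base → X → Y → P → B → E → Base (or its reverse).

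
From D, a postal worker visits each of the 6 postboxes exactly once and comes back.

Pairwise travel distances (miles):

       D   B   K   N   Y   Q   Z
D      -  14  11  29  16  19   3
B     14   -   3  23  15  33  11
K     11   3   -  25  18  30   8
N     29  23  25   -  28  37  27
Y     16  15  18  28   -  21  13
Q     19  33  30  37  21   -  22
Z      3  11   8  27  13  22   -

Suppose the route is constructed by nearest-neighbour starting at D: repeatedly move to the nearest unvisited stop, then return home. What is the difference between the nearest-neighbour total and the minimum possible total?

D: Z=3, K=11, B=14, Y=16, Q=19, N=29 ⇒ Z
Z: K=8, B=11, Y=13, Q=22, N=27 ⇒ K
K: B=3, Y=18, N=25, Q=30 ⇒ B
B: Y=15, N=23, Q=33 ⇒ Y
Y: Q=21, N=28 ⇒ Q
Q: N=37 ⇒ N
NN route D → Z → K → B → Y → Q → N → D costs 116.
Optimal: D → Q → Y → N → B → K → Z → D costs 105 (by enumerating all 360 distinct tours).
Excess = 116 − 105 = 11.

Excess over optimum: 11 miles.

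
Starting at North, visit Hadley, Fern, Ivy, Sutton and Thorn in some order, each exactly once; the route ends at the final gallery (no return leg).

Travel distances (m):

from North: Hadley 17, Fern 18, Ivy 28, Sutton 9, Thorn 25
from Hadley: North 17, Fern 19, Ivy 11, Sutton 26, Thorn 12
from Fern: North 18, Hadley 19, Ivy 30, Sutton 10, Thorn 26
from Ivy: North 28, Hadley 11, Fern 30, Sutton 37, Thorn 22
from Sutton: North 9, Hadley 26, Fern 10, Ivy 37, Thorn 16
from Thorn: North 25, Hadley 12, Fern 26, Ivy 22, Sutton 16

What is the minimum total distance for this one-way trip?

Minimum one-way distance = 67 m.

There are 5! = 120 possible orderings.
North→Hadley→Fern→Ivy→Sutton→Thorn: 17+19+30+37+16 = 119
North→Hadley→Fern→Ivy→Thorn→Sutton: 17+19+30+22+16 = 104
North→Hadley→Fern→Sutton→Ivy→Thorn: 17+19+10+37+22 = 105
North→Hadley→Fern→Sutton→Thorn→Ivy: 17+19+10+16+22 = 84
North→Hadley→Fern→Thorn→Ivy→Sutton: 17+19+26+22+37 = 121
North→Hadley→Fern→Thorn→Sutton→Ivy: 17+19+26+16+37 = 115
North→Hadley→Ivy→Fern→Sutton→Thorn: 17+11+30+10+16 = 84
North→Hadley→Ivy→Fern→Thorn→Sutton: 17+11+30+26+16 = 100
North→Hadley→Ivy→Sutton→Fern→Thorn: 17+11+37+10+26 = 101
North→Hadley→Ivy→Sutton→Thorn→Fern: 17+11+37+16+26 = 107
North→Hadley→Ivy→Thorn→Fern→Sutton: 17+11+22+26+10 = 86
North→Hadley→Ivy→Thorn→Sutton→Fern: 17+11+22+16+10 = 76
North→Hadley→Sutton→Fern→Ivy→Thorn: 17+26+10+30+22 = 105
North→Hadley→Sutton→Fern→Thorn→Ivy: 17+26+10+26+22 = 101
… (106 more)
North→Fern→Sutton→Thorn→Hadley→Ivy: 18+10+16+12+11 = 67  ← best
The minimum is 67.
One shortest path: North → Fern → Sutton → Thorn → Hadley → Ivy.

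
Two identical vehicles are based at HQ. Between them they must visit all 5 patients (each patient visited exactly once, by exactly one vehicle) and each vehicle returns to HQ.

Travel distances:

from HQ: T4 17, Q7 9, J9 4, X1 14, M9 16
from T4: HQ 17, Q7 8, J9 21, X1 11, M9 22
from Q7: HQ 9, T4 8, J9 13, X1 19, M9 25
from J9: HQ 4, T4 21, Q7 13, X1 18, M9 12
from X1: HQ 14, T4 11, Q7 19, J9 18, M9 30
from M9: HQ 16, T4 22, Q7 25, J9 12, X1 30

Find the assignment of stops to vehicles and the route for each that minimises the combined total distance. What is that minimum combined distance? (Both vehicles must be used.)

Check every non-empty split of the stops between the two vehicles; for each half take its own optimal tour:
  {T4} + {Q7, J9, X1, M9}: 34 + 74 = 108
  {Q7} + {T4, J9, X1, M9}: 18 + 63 = 81
  {T4, Q7} + {J9, X1, M9}: 34 + 60 = 94
  {J9} + {T4, Q7, X1, M9}: 8 + 74 = 82
  {T4, J9} + {Q7, X1, M9}: 42 + 74 = 116
  {Q7, J9} + {T4, X1, M9}: 26 + 63 = 89
  … (15 splits in total)
  {T4, Q7, X1} + {J9, M9}: 42 + 32 = 74  ← best
Best: vehicle 1 HQ → Q7 → T4 → X1 → HQ = 42; vehicle 2 HQ → J9 → M9 → HQ = 32; combined 74.

Minimum combined distance: 74.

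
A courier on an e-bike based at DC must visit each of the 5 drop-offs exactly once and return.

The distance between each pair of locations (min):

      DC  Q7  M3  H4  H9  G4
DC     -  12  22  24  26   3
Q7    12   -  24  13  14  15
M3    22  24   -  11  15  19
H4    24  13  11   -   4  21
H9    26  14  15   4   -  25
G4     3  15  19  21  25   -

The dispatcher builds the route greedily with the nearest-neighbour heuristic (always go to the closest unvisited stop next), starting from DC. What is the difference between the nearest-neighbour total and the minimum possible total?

The nearest-neighbour route is 9 min longer than optimal.

DC: G4=3, Q7=12, M3=22, H4=24, H9=26 ⇒ G4
G4: Q7=15, M3=19, H4=21, H9=25 ⇒ Q7
Q7: H4=13, H9=14, M3=24 ⇒ H4
H4: H9=4, M3=11 ⇒ H9
H9: M3=15 ⇒ M3
NN route DC → G4 → Q7 → H4 → H9 → M3 → DC costs 72.
Optimal: DC → Q7 → H9 → H4 → M3 → G4 → DC costs 63 (by enumerating all 60 distinct tours).
Excess = 72 − 63 = 9.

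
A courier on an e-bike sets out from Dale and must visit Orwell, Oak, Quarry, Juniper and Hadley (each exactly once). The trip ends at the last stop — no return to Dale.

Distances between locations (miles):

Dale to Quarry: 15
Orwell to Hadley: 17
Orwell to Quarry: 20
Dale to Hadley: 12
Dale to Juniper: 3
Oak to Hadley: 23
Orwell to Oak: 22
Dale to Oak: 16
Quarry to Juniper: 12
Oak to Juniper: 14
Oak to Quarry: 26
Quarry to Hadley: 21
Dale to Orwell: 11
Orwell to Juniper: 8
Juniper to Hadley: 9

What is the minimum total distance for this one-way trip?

There are 5! = 120 possible orderings.
Dale - Orwell - Oak - Quarry - Juniper - Hadley: 11+22+26+12+9 = 80
Dale - Orwell - Oak - Quarry - Hadley - Juniper: 11+22+26+21+9 = 89
Dale - Orwell - Oak - Juniper - Quarry - Hadley: 11+22+14+12+21 = 80
Dale - Orwell - Oak - Juniper - Hadley - Quarry: 11+22+14+9+21 = 77
Dale - Orwell - Oak - Hadley - Quarry - Juniper: 11+22+23+21+12 = 89
Dale - Orwell - Oak - Hadley - Juniper - Quarry: 11+22+23+9+12 = 77
Dale - Orwell - Quarry - Oak - Juniper - Hadley: 11+20+26+14+9 = 80
Dale - Orwell - Quarry - Oak - Hadley - Juniper: 11+20+26+23+9 = 89
Dale - Orwell - Quarry - Juniper - Oak - Hadley: 11+20+12+14+23 = 80
Dale - Orwell - Quarry - Juniper - Hadley - Oak: 11+20+12+9+23 = 75
Dale - Orwell - Quarry - Hadley - Oak - Juniper: 11+20+21+23+14 = 89
Dale - Orwell - Quarry - Hadley - Juniper - Oak: 11+20+21+9+14 = 75
Dale - Orwell - Juniper - Oak - Quarry - Hadley: 11+8+14+26+21 = 80
Dale - Orwell - Juniper - Oak - Hadley - Quarry: 11+8+14+23+21 = 77
… (106 more)
The minimum is 75.
One shortest path: Dale → Orwell → Quarry → Juniper → Hadley → Oak.

Minimum one-way distance = 75 miles.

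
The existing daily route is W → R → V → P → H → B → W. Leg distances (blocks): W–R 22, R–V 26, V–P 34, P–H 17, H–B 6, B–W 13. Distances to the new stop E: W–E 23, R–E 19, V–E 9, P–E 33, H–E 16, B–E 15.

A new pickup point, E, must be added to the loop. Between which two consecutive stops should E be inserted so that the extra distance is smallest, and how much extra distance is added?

+2 blocks — insert E between R and V.

Insertion cost between consecutive stops i–j is d(i,E) + d(E,j) − d(i,j):
  between W and R: 23 + 19 − 22 = 20
  between R and V: 19 + 9 − 26 = 2
  between V and P: 9 + 33 − 34 = 8
  between P and H: 33 + 16 − 17 = 32
  between H and B: 16 + 15 − 6 = 25
  between B and W: 15 + 23 − 13 = 25
Cheapest insertion is between R and V, adding 2.
New total = 118 + 2 = 120.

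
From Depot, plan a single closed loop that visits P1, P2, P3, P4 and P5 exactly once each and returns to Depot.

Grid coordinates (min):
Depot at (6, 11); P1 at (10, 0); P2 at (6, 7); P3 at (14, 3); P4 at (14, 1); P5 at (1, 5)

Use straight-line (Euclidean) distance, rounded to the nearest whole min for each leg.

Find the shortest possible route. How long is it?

Shortest round trip = 36 min.

There are 60 distinct closed tours to check (reversals are equivalent).
Depot - P1 - P2 - P3 - P4 - P5 - Depot: 12+8+9+2+14+8 = 53
Depot - P1 - P2 - P3 - P5 - P4 - Depot: 12+8+9+13+14+13 = 69
Depot - P1 - P2 - P4 - P3 - P5 - Depot: 12+8+10+2+13+8 = 53
Depot - P1 - P2 - P4 - P5 - P3 - Depot: 12+8+10+14+13+11 = 68
Depot - P1 - P2 - P5 - P3 - P4 - Depot: 12+8+5+13+2+13 = 53
Depot - P1 - P2 - P5 - P4 - P3 - Depot: 12+8+5+14+2+11 = 52
Depot - P1 - P3 - P2 - P4 - P5 - Depot: 12+5+9+10+14+8 = 58
Depot - P1 - P3 - P2 - P5 - P4 - Depot: 12+5+9+5+14+13 = 58
Depot - P1 - P3 - P4 - P2 - P5 - Depot: 12+5+2+10+5+8 = 42
Depot - P1 - P3 - P4 - P5 - P2 - Depot: 12+5+2+14+5+4 = 42
Depot - P1 - P3 - P5 - P2 - P4 - Depot: 12+5+13+5+10+13 = 58
Depot - P1 - P3 - P5 - P4 - P2 - Depot: 12+5+13+14+10+4 = 58
Depot - P1 - P4 - P2 - P3 - P5 - Depot: 12+4+10+9+13+8 = 56
Depot - P1 - P4 - P2 - P5 - P3 - Depot: 12+4+10+5+13+11 = 55
… (46 more)
Depot - P2 - P5 - P1 - P4 - P3 - Depot: 4+5+10+4+2+11 = 36  ← best
The minimum is 36.
One optimal route: Depot → P2 → P5 → P1 → P4 → P3 → Depot (or its reverse).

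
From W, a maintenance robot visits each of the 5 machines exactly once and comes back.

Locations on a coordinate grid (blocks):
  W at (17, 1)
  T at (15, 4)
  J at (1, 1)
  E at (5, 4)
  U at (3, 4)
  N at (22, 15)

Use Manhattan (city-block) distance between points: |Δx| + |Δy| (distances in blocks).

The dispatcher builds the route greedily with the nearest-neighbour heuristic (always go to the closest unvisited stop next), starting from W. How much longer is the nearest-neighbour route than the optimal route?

Excess over optimum: 6 blocks.

W: T=5, E=15, J=16, U=17, N=19 ⇒ T
T: E=10, U=12, J=17, N=18 ⇒ E
E: U=2, J=7, N=28 ⇒ U
U: J=5, N=30 ⇒ J
J: N=35 ⇒ N
NN route W → T → E → U → J → N → W costs 76.
Optimal: W → J → U → E → T → N → W costs 70 (by enumerating all 60 distinct tours).
Excess = 76 − 70 = 6.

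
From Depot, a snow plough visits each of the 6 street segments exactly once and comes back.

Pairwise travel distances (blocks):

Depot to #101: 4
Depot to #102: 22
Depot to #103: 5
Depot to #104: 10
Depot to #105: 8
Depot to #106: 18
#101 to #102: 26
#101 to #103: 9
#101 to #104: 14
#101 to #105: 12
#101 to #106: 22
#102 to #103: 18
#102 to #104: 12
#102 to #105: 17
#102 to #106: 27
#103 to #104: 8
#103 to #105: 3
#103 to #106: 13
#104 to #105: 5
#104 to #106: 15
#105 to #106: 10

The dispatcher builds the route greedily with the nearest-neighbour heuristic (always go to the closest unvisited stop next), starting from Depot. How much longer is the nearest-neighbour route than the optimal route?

Depot: #101=4, #103=5, #105=8, #104=10, #106=18, #102=22 ⇒ #101
#101: #103=9, #105=12, #104=14, #106=22, #102=26 ⇒ #103
#103: #105=3, #104=8, #106=13, #102=18 ⇒ #105
#105: #104=5, #106=10, #102=17 ⇒ #104
#104: #102=12, #106=15 ⇒ #102
#102: #106=27 ⇒ #106
NN route Depot → #101 → #103 → #105 → #104 → #102 → #106 → Depot costs 78.
Optimal: Depot → #101 → #102 → #104 → #105 → #106 → #103 → Depot costs 75 (by enumerating all 360 distinct tours).
Excess = 78 − 75 = 3.

3 blocks longer than the optimal tour.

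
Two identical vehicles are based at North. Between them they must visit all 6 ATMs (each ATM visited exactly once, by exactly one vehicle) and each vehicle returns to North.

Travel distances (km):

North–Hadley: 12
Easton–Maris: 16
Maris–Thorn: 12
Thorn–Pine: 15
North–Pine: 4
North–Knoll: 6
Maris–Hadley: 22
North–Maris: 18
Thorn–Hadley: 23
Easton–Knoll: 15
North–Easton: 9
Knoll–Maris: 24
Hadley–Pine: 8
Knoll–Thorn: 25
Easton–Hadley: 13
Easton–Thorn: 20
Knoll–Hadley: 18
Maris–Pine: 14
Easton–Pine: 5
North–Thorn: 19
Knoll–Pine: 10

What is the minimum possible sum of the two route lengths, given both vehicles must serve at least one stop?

84 km — the smallest possible combined total.

Check every non-empty split of the stops between the two vehicles; for each half take its own optimal tour:
  {Easton} + {Knoll, Maris, Thorn, Hadley, Pine}: 18 + 77 = 95
  {Knoll} + {Easton, Maris, Thorn, Hadley, Pine}: 12 + 72 = 84
  {Easton, Knoll} + {Maris, Thorn, Hadley, Pine}: 30 + 65 = 95
  {Maris} + {Easton, Knoll, Thorn, Hadley, Pine}: 36 + 76 = 112
  {Easton, Maris} + {Knoll, Thorn, Hadley, Pine}: 43 + 66 = 109
  {Knoll, Maris} + {Easton, Thorn, Hadley, Pine}: 48 + 64 = 112
  … (31 splits in total)
Best: vehicle 1 North → Knoll → North = 12; vehicle 2 North → Easton → Maris → Thorn → Hadley → Pine → North = 72; combined 84.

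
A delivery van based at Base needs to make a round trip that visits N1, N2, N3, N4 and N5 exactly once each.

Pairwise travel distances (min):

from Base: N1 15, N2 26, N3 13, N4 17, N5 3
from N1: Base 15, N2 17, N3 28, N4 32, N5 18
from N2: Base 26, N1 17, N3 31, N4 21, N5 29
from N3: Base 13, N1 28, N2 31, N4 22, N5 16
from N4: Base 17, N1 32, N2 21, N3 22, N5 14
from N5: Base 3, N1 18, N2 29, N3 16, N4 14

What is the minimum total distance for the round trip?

Base→N1→N2→N3→N4→N5→Base: 15+17+31+22+14+3 = 102
Base→N1→N2→N3→N5→N4→Base: 15+17+31+16+14+17 = 110
Base→N1→N2→N4→N3→N5→Base: 15+17+21+22+16+3 = 94
Base→N1→N2→N4→N5→N3→Base: 15+17+21+14+16+13 = 96
Base→N1→N2→N5→N3→N4→Base: 15+17+29+16+22+17 = 116
Base→N1→N2→N5→N4→N3→Base: 15+17+29+14+22+13 = 110
Base→N1→N3→N2→N4→N5→Base: 15+28+31+21+14+3 = 112
Base→N1→N3→N2→N5→N4→Base: 15+28+31+29+14+17 = 134
Base→N1→N3→N4→N2→N5→Base: 15+28+22+21+29+3 = 118
Base→N1→N3→N4→N5→N2→Base: 15+28+22+14+29+26 = 134
Base→N1→N3→N5→N2→N4→Base: 15+28+16+29+21+17 = 126
Base→N1→N3→N5→N4→N2→Base: 15+28+16+14+21+26 = 120
Base→N1→N4→N2→N3→N5→Base: 15+32+21+31+16+3 = 118
Base→N1→N4→N2→N5→N3→Base: 15+32+21+29+16+13 = 126
… (46 more)
The minimum is 94.
One optimal route: Base → N1 → N2 → N4 → N3 → N5 → Base (or its reverse).

94 min — the shortest possible round trip.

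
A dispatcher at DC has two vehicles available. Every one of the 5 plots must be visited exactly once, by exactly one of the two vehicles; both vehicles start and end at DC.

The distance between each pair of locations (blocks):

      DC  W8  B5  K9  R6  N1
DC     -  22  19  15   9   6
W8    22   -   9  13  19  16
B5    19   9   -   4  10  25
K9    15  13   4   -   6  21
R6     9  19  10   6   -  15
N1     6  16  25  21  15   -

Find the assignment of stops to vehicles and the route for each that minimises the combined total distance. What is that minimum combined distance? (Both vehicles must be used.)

Minimum combined distance: 62 blocks.

Try each way of splitting the stops between the two vehicles (each non-empty) and, for each split, find the best tour for each vehicle:
  {W8} + {B5, K9, R6, N1}: 44 + 50 = 94
  {B5} + {W8, K9, R6, N1}: 38 + 50 = 88
  {W8, B5} + {K9, R6, N1}: 50 + 42 = 92
  {K9} + {W8, B5, R6, N1}: 30 + 50 = 80
  {W8, K9} + {B5, R6, N1}: 50 + 50 = 100
  {B5, K9} + {W8, R6, N1}: 38 + 50 = 88
  … (15 splits in total)
  {W8, B5, K9, R6} + {N1}: 50 + 12 = 62  ← best
Best: vehicle 1 DC → W8 → B5 → K9 → R6 → DC = 50; vehicle 2 DC → N1 → DC = 12; combined 62.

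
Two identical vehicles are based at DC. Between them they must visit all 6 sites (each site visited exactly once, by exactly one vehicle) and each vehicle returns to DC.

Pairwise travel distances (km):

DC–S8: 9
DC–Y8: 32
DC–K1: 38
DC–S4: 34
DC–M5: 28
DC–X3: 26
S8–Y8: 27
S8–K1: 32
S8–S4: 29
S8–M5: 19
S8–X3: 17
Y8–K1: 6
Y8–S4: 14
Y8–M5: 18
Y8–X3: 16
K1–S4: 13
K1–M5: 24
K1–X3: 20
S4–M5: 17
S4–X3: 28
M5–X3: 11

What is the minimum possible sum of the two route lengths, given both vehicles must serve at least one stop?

123 km — the smallest possible combined total.

Try each way of splitting the stops between the two vehicles (each non-empty) and, for each split, find the best tour for each vehicle:
  {S8} + {Y8, K1, S4, M5, X3}: 18 + 105 = 123
  {Y8} + {S8, K1, S4, M5, X3}: 64 + 104 = 168
  {S8, Y8} + {K1, S4, M5, X3}: 68 + 104 = 172
  {K1} + {S8, Y8, S4, M5, X3}: 76 + 100 = 176
  {S8, K1} + {Y8, S4, M5, X3}: 79 + 100 = 179
  {Y8, K1} + {S8, S4, M5, X3}: 76 + 88 = 164
  … (31 splits in total)
Best: vehicle 1 DC → S8 → DC = 18; vehicle 2 DC → Y8 → K1 → S4 → M5 → X3 → DC = 105; combined 123.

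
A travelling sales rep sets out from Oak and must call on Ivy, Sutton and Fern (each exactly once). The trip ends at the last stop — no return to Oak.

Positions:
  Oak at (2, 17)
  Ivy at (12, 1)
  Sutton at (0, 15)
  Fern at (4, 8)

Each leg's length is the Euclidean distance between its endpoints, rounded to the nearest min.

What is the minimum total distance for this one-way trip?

There are 3! = 6 possible orderings.
Oak - Ivy - Sutton - Fern: 19+18+8 = 45
Oak - Ivy - Fern - Sutton: 19+11+8 = 38
Oak - Sutton - Ivy - Fern: 3+18+11 = 32
Oak - Sutton - Fern - Ivy: 3+8+11 = 22
Oak - Fern - Ivy - Sutton: 9+11+18 = 38
Oak - Fern - Sutton - Ivy: 9+8+18 = 35
The minimum is 22.
One shortest path: Oak → Sutton → Fern → Ivy.

22 min — the minimum one-way total.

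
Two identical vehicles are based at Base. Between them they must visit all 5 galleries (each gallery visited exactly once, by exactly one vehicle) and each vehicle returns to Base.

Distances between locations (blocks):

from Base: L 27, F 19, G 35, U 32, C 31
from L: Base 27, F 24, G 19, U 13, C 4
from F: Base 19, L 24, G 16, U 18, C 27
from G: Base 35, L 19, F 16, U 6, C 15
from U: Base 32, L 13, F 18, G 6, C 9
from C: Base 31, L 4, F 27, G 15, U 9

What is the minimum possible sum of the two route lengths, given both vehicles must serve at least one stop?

Try each way of splitting the stops between the two vehicles (each non-empty) and, for each split, find the best tour for each vehicle:
  {L} + {F, G, U, C}: 54 + 81 = 135
  {F} + {L, G, U, C}: 38 + 81 = 119
  {L, F} + {G, U, C}: 70 + 81 = 151
  {G} + {L, F, U, C}: 70 + 77 = 147
  {L, G} + {F, U, C}: 81 + 77 = 158
  {F, G} + {L, U, C}: 70 + 72 = 142
  … (15 splits in total)
Best: vehicle 1 Base → F → Base = 38; vehicle 2 Base → L → C → U → G → Base = 81; combined 119.

Minimum combined distance: 119 blocks.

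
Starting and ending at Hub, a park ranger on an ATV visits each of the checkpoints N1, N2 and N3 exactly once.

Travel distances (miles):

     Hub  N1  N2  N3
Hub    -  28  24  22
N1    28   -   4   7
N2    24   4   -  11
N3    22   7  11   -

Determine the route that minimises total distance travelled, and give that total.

With 3 stops there are 3!/2 = 3 distinct round trips (a route and its reverse cost the same).
Hub → N1 → N2 → N3 → Hub: 28+4+11+22 = 65
Hub → N1 → N3 → N2 → Hub: 28+7+11+24 = 70
Hub → N2 → N1 → N3 → Hub: 24+4+7+22 = 57
The minimum is 57.
One optimal route: Hub → N2 → N1 → N3 → Hub (or its reverse).

Shortest round trip = 57 miles.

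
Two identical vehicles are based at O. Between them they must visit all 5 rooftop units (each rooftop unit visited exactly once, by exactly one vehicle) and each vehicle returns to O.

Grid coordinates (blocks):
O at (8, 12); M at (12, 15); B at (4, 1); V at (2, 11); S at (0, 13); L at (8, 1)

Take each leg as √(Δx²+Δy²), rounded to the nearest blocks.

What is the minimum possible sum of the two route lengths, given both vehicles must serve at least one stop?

46 blocks — the smallest possible combined total.

Try each way of splitting the stops between the two vehicles (each non-empty) and, for each split, find the best tour for each vehicle:
  {M} + {B, V, S, L}: 10 + 36 = 46
  {B} + {M, V, S, L}: 24 + 43 = 67
  {M, B} + {V, S, L}: 33 + 34 = 67
  {V} + {M, B, S, L}: 12 + 45 = 57
  {M, V} + {B, S, L}: 22 + 36 = 58
  {B, V} + {M, S, L}: 28 + 42 = 70
  … (15 splits in total)
Best: vehicle 1 O → M → O = 10; vehicle 2 O → S → V → B → L → O = 36; combined 46.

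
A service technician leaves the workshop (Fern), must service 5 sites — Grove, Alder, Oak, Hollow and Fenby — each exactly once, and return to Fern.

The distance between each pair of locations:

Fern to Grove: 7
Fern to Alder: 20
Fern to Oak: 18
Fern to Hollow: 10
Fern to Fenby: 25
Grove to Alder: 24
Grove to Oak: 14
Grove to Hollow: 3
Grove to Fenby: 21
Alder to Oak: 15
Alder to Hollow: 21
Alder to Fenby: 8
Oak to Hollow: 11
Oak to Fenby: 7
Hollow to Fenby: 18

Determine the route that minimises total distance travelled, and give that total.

Fern - Grove - Alder - Oak - Hollow - Fenby - Fern: 7+24+15+11+18+25 = 100
Fern - Grove - Alder - Oak - Fenby - Hollow - Fern: 7+24+15+7+18+10 = 81
Fern - Grove - Alder - Hollow - Oak - Fenby - Fern: 7+24+21+11+7+25 = 95
Fern - Grove - Alder - Hollow - Fenby - Oak - Fern: 7+24+21+18+7+18 = 95
Fern - Grove - Alder - Fenby - Oak - Hollow - Fern: 7+24+8+7+11+10 = 67
Fern - Grove - Alder - Fenby - Hollow - Oak - Fern: 7+24+8+18+11+18 = 86
Fern - Grove - Oak - Alder - Hollow - Fenby - Fern: 7+14+15+21+18+25 = 100
Fern - Grove - Oak - Alder - Fenby - Hollow - Fern: 7+14+15+8+18+10 = 72
Fern - Grove - Oak - Hollow - Alder - Fenby - Fern: 7+14+11+21+8+25 = 86
Fern - Grove - Oak - Hollow - Fenby - Alder - Fern: 7+14+11+18+8+20 = 78
Fern - Grove - Oak - Fenby - Alder - Hollow - Fern: 7+14+7+8+21+10 = 67
Fern - Grove - Oak - Fenby - Hollow - Alder - Fern: 7+14+7+18+21+20 = 87
Fern - Grove - Hollow - Alder - Oak - Fenby - Fern: 7+3+21+15+7+25 = 78
Fern - Grove - Hollow - Alder - Fenby - Oak - Fern: 7+3+21+8+7+18 = 64
… (46 more)
Fern - Grove - Hollow - Oak - Fenby - Alder - Fern: 7+3+11+7+8+20 = 56  ← best
The minimum is 56.
One optimal route: Fern → Grove → Hollow → Oak → Fenby → Alder → Fern (or its reverse).

56 — the shortest possible round trip.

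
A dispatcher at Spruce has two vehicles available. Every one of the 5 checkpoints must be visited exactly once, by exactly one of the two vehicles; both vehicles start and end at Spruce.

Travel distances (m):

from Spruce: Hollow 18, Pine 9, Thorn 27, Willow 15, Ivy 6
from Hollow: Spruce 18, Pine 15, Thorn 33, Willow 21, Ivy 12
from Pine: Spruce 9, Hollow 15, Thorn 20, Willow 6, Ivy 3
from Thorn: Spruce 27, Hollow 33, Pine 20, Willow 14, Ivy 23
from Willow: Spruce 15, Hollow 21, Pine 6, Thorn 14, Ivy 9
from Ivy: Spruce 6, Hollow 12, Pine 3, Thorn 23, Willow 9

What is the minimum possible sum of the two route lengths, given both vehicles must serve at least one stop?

There are 2^4 − 1 = 15 ways to divide the 5 stops into two non-empty groups. For each, the best each vehicle can do is its own shortest tour through its group:
  {Hollow} + {Pine, Thorn, Willow, Ivy}: 36 + 56 = 92
  {Pine} + {Hollow, Thorn, Willow, Ivy}: 18 + 80 = 98
  {Hollow, Pine} + {Thorn, Willow, Ivy}: 42 + 56 = 98
  {Thorn} + {Hollow, Pine, Willow, Ivy}: 54 + 54 = 108
  {Hollow, Thorn} + {Pine, Willow, Ivy}: 78 + 30 = 108
  {Pine, Thorn} + {Hollow, Willow, Ivy}: 56 + 54 = 110
  … (15 splits in total)
Best: vehicle 1 Spruce → Hollow → Spruce = 36; vehicle 2 Spruce → Thorn → Willow → Pine → Ivy → Spruce = 56; combined 92.

92 m — the smallest possible combined total.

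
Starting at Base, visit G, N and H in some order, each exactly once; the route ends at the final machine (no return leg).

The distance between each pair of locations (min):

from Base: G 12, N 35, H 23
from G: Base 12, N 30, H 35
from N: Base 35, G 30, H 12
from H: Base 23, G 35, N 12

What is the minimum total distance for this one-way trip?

There are 3! = 6 possible orderings.
Base→G→N→H: 12+30+12 = 54
Base→G→H→N: 12+35+12 = 59
Base→N→G→H: 35+30+35 = 100
Base→N→H→G: 35+12+35 = 82
Base→H→G→N: 23+35+30 = 88
Base→H→N→G: 23+12+30 = 65
The minimum is 54.
One shortest path: Base → G → N → H.

Minimum one-way distance = 54 min.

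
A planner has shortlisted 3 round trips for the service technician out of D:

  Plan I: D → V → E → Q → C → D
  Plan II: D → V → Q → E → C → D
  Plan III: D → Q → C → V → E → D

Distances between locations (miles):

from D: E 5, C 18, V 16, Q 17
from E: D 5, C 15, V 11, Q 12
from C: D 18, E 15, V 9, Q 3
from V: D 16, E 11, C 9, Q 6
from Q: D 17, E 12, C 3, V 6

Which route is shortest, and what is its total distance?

45 miles — Plan III is the shortest.

Plan I: 16 + 11 + 12 + 3 + 18 = 60
Plan II: 16 + 6 + 12 + 15 + 18 = 67
Plan III: 17 + 3 + 9 + 11 + 5 = 45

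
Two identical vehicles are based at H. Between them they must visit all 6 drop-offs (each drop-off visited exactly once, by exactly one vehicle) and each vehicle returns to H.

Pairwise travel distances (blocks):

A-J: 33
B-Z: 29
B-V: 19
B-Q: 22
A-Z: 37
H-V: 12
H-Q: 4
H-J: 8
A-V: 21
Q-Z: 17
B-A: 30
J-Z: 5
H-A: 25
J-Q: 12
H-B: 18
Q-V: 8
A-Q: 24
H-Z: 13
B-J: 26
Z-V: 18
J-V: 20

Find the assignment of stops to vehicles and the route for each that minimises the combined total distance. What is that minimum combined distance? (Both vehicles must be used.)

There are 2^5 − 1 = 31 ways to divide the 6 stops into two non-empty groups. For each, the best each vehicle can do is its own shortest tour through its group:
  {B} + {A, J, Q, Z, V}: 36 + 80 = 116
  {A} + {B, J, Q, Z, V}: 50 + 73 = 123
  {B, A} + {J, Q, Z, V}: 73 + 43 = 116
  {J} + {B, A, Q, Z, V}: 16 + 105 = 121
  {B, J} + {A, Q, Z, V}: 52 + 80 = 132
  {A, J} + {B, Q, Z, V}: 66 + 73 = 139
  … (31 splits in total)
  {J, Z} + {B, A, Q, V}: 26 + 81 = 107  ← best
Best: vehicle 1 H → J → Z → H = 26; vehicle 2 H → B → A → V → Q → H = 81; combined 107.

107 blocks — the smallest possible combined total.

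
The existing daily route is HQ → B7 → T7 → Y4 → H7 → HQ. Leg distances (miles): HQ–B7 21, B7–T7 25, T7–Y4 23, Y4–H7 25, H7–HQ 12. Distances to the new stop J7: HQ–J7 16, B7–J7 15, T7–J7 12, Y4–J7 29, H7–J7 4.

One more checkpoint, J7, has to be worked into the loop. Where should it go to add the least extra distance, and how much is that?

Adding 2 miles by placing J7 on the B7–T7 leg.

Insertion cost between consecutive stops i–j is d(i,J7) + d(J7,j) − d(i,j):
  between HQ and B7: 16 + 15 − 21 = 10
  between B7 and T7: 15 + 12 − 25 = 2
  between T7 and Y4: 12 + 29 − 23 = 18
  between Y4 and H7: 29 + 4 − 25 = 8
  between H7 and HQ: 4 + 16 − 12 = 8
Cheapest insertion is between B7 and T7, adding 2.
New total = 106 + 2 = 108.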